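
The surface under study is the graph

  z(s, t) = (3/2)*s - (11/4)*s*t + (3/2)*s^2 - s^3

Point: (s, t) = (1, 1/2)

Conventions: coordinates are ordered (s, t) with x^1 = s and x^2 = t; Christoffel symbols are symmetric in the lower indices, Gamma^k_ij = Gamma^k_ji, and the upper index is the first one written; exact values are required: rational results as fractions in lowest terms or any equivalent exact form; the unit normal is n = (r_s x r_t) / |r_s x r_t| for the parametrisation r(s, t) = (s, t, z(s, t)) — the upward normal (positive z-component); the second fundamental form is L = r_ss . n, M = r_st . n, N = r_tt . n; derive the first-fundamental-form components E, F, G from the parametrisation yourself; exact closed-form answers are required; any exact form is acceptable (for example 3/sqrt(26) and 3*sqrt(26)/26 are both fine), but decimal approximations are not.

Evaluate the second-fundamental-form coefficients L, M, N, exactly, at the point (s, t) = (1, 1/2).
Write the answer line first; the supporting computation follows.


Answer: L = -8*sqrt(61)/61, M = -22*sqrt(61)/183, N = 0

z_s = 1/8, z_t = -11/4, z_ss = -3, z_st = -11/4, z_tt = 0
E = 65/64, F = -11/32, G = 137/16; answer radicand W^2 = 549/64
unnormalised second-form numerators: l = -3, m = -11/4, n = 0; L = l/sqrt(549/64), and similarly M = m/sqrt(W^2), N = n/sqrt(W^2)


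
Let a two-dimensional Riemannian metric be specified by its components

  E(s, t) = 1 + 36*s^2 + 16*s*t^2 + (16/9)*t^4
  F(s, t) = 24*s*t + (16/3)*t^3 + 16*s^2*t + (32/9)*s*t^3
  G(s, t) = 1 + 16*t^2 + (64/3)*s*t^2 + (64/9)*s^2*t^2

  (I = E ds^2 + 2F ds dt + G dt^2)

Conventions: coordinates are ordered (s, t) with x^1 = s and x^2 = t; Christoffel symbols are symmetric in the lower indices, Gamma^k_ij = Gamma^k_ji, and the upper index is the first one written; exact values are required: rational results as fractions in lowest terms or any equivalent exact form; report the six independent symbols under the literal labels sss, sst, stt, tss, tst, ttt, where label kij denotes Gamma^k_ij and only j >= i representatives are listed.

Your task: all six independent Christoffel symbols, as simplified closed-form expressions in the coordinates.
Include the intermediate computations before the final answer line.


E = 1 + 36*s^2 + 16*s*t^2 + (16/9)*t^4; F = 24*s*t + (16/3)*t^3 + 16*s^2*t + (32/9)*s*t^3; G = 1 + 16*t^2 + (64/3)*s*t^2 + (64/9)*s^2*t^2
Gamma^k_ij = (1/2) g^{kl} (d_i g_jl + d_j g_il - d_l g_ij), with g^inv = (1/(EG-F^2)) [[G, -F], [-F, E]]
first partials: E_s = 72*s + 16*t^2, E_t = 32*s*t + (64/9)*t^3, F_s = 24*t + 32*s*t + (32/9)*t^3, F_t = 24*s + 16*t^2 + 16*s^2 + (32/3)*s*t^2, G_s = (64/3)*t^2 + (128/9)*s*t^2, G_t = 32*t + (128/3)*s*t + (128/9)*s^2*t
D = EG - F^2 = 1 + 16*t^2 + 36*s^2 + (112/3)*s*t^2 + (16/9)*t^4 + (64/9)*s^2*t^2
expanded: Gamma^s_ss = (G E_s - 2F F_s + F E_t)/(2D), Gamma^s_st = (G E_t - F G_s)/(2D), Gamma^s_tt = (2G F_t - G G_s - F G_t)/(2D), Gamma^t_ss = (2E F_s - E E_t - F E_s)/(2D), Gamma^t_st = (E G_s - F E_t)/(2D), Gamma^t_tt = (E G_t - 2F F_t + F G_s)/(2D); substitute and cancel common factors

Answer: Gamma_sss = (324*s + 72*t^2)/(64*s^2*t^2 + 324*s^2 + 336*s*t^2 + 16*t^4 + 144*t^2 + 9), Gamma_sst = (144*s*t + 32*t^3)/(64*s^2*t^2 + 324*s^2 + 336*s*t^2 + 16*t^4 + 144*t^2 + 9), Gamma_stt = (144*s^2 + 32*s*t^2 + 216*s + 48*t^2)/(64*s^2*t^2 + 324*s^2 + 336*s*t^2 + 16*t^4 + 144*t^2 + 9), Gamma_tss = (144*s*t + 216*t)/(64*s^2*t^2 + 324*s^2 + 336*s*t^2 + 16*t^4 + 144*t^2 + 9), Gamma_tst = (64*s*t^2 + 96*t^2)/(64*s^2*t^2 + 324*s^2 + 336*s*t^2 + 16*t^4 + 144*t^2 + 9), Gamma_ttt = (64*s^2*t + 192*s*t + 144*t)/(64*s^2*t^2 + 324*s^2 + 336*s*t^2 + 16*t^4 + 144*t^2 + 9)


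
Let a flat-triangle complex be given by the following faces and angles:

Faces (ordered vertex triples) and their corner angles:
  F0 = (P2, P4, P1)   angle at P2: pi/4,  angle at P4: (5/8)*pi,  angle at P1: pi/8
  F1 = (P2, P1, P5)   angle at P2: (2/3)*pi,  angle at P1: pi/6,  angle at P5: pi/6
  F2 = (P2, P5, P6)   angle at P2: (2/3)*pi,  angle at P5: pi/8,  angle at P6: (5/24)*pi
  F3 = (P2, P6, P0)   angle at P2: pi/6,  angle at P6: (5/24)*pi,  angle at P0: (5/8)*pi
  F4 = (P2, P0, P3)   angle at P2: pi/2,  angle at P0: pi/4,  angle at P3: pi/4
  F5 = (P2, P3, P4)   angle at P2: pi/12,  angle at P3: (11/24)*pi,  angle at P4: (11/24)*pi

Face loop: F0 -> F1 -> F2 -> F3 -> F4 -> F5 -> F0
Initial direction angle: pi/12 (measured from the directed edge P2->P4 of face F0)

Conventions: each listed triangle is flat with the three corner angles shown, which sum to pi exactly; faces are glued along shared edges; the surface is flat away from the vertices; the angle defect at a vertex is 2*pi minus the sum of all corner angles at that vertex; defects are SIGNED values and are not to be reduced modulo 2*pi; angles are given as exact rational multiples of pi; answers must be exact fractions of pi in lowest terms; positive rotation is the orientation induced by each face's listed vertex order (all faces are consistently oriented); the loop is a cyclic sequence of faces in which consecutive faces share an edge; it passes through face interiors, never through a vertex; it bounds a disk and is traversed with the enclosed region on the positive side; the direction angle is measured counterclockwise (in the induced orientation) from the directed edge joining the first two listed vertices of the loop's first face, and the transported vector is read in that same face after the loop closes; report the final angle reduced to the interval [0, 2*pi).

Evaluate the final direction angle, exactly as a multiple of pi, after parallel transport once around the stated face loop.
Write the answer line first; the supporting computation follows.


Answer: final direction angle = (7/4)*pi

enclosed vertex P2: corner angles sum to (7/3)*pi, defect = 2*pi - (7/3)*pi = -pi/3
transport around the loop rotates by the sum of enclosed defects; add to the initial angle mod 2*pi
final angle = pi/12 - pi/3 = (7/4)*pi (mod 2*pi)


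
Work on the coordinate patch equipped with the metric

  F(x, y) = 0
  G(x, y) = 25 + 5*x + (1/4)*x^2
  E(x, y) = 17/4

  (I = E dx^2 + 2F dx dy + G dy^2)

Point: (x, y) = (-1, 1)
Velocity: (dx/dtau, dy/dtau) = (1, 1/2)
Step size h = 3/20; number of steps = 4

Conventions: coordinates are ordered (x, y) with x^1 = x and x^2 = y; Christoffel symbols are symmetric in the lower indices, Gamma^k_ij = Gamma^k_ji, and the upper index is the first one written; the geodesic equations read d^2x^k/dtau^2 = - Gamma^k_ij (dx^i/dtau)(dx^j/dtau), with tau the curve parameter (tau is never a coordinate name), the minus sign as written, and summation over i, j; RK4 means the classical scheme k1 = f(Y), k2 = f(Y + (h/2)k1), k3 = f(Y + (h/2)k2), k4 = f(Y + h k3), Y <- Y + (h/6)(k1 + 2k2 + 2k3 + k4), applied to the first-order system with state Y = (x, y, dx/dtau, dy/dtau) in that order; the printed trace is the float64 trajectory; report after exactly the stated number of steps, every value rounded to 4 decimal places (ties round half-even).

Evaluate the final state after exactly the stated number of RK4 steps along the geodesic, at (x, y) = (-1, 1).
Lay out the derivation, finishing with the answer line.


f(Y) = (dx/dtau, dy/dtau, -Gamma^x_ij Y'^i Y'^j, -Gamma^y_ij Y'^i Y'^j) with the Gammas evaluated at the stage position; h = 0.150000; intermediate values shown to 6 dp
step 0: x = -1.0000, y = 1.0000, dx/dtau = 1.0000, dy/dtau = 0.5000
step 1:
  k1: at (x, y) = (-1.000000, 1.000000), (dx/dtau, dy/dtau) = (1.000000, 0.500000); Gamma_xxx = 0.000000, Gamma_xxy = 0.000000, Gamma_xyy = -0.529412, Gamma_yxx = 0.000000, Gamma_yxy = 0.111111, Gamma_yyy = 0.000000; k1 = (1.000000, 0.500000, 0.132353, -0.111111)
  k2: at (x, y) = (-0.925000, 1.037500), (dx/dtau, dy/dtau) = (1.009926, 0.491667); Gamma_xxx = 0.000000, Gamma_xxy = 0.000000, Gamma_xyy = -0.533824, Gamma_yxx = 0.000000, Gamma_yxy = 0.110193, Gamma_yyy = 0.000000; k2 = (1.009926, 0.491667, 0.129044, -0.109432)
  k3: at (x, y) = (-0.924256, 1.036875), (dx/dtau, dy/dtau) = (1.009678, 0.491793); Gamma_xxx = 0.000000, Gamma_xxy = 0.000000, Gamma_xyy = -0.533867, Gamma_yxx = 0.000000, Gamma_yxy = 0.110184, Gamma_yyy = 0.000000; k3 = (1.009678, 0.491793, 0.129121, -0.109424)
  k4: at (x, y) = (-0.848548, 1.073769), (dx/dtau, dy/dtau) = (1.019368, 0.483586); Gamma_xxx = 0.000000, Gamma_xxy = 0.000000, Gamma_xyy = -0.538321, Gamma_yxx = 0.000000, Gamma_yxy = 0.109272, Gamma_yyy = 0.000000; k4 = (1.019368, 0.483586, 0.125889, -0.107732)
  Y <- Y + (h/6)(k1 + 2k2 + 2k3 + k4): x = -0.8485, y = 1.0738, dx/dtau = 1.0194, dy/dtau = 0.4836
step 2:
  k1: at (x, y) = (-0.848536, 1.073763), (dx/dtau, dy/dtau) = (1.019364, 0.483586); Gamma_xxx = 0.000000, Gamma_xxy = 0.000000, Gamma_xyy = -0.538321, Gamma_yxx = 0.000000, Gamma_yxy = 0.109272, Gamma_yyy = 0.000000; k1 = (1.019364, 0.483586, 0.125889, -0.107731)
  k2: at (x, y) = (-0.772083, 1.110032), (dx/dtau, dy/dtau) = (1.028806, 0.475506); Gamma_xxx = 0.000000, Gamma_xxy = 0.000000, Gamma_xyy = -0.542819, Gamma_yxx = 0.000000, Gamma_yxy = 0.108367, Gamma_yyy = 0.000000; k2 = (1.028806, 0.475506, 0.122735, -0.106027)
  k3: at (x, y) = (-0.771375, 1.109426), (dx/dtau, dy/dtau) = (1.028569, 0.475634); Gamma_xxx = 0.000000, Gamma_xxy = 0.000000, Gamma_xyy = -0.542860, Gamma_yxx = 0.000000, Gamma_yxy = 0.108359, Gamma_yyy = 0.000000; k3 = (1.028569, 0.475634, 0.122810, -0.106023)
  k4: at (x, y) = (-0.694250, 1.145108), (dx/dtau, dy/dtau) = (1.037786, 0.467683); Gamma_xxx = 0.000000, Gamma_xxy = 0.000000, Gamma_xyy = -0.547397, Gamma_yxx = 0.000000, Gamma_yxy = 0.107460, Gamma_yyy = 0.000000; k4 = (1.037786, 0.467683, 0.119731, -0.104313)
  Y <- Y + (h/6)(k1 + 2k2 + 2k3 + k4): x = -0.6942, y = 1.1451, dx/dtau = 1.0378, dy/dtau = 0.4677
step 3:
  k1: at (x, y) = (-0.694238, 1.145101), (dx/dtau, dy/dtau) = (1.037782, 0.467683); Gamma_xxx = 0.000000, Gamma_xxy = 0.000000, Gamma_xyy = -0.547398, Gamma_yxx = 0.000000, Gamma_yxy = 0.107460, Gamma_yyy = 0.000000; k1 = (1.037782, 0.467683, 0.119731, -0.104312)
  k2: at (x, y) = (-0.616404, 1.180178), (dx/dtau, dy/dtau) = (1.046762, 0.459859); Gamma_xxx = 0.000000, Gamma_xxy = 0.000000, Gamma_xyy = -0.551976, Gamma_yxx = 0.000000, Gamma_yxy = 0.106569, Gamma_yyy = 0.000000; k2 = (1.046762, 0.459859, 0.116727, -0.102597)
  k3: at (x, y) = (-0.615731, 1.179591), (dx/dtau, dy/dtau) = (1.046537, 0.459988); Gamma_xxx = 0.000000, Gamma_xxy = 0.000000, Gamma_xyy = -0.552016, Gamma_yxx = 0.000000, Gamma_yxy = 0.106561, Gamma_yyy = 0.000000; k3 = (1.046537, 0.459988, 0.116800, -0.102596)
  k4: at (x, y) = (-0.537258, 1.214100), (dx/dtau, dy/dtau) = (1.055302, 0.452293); Gamma_xxx = 0.000000, Gamma_xxy = 0.000000, Gamma_xyy = -0.556632, Gamma_yxx = 0.000000, Gamma_yxy = 0.105678, Gamma_yyy = 0.000000; k4 = (1.055302, 0.452293, 0.113870, -0.100881)
  Y <- Y + (h/6)(k1 + 2k2 + 2k3 + k4): x = -0.5372, y = 1.2141, dx/dtau = 1.0553, dy/dtau = 0.4523
step 4:
  k1: at (x, y) = (-0.537246, 1.214093), (dx/dtau, dy/dtau) = (1.055298, 0.452293); Gamma_xxx = 0.000000, Gamma_xxy = 0.000000, Gamma_xyy = -0.556633, Gamma_yxx = 0.000000, Gamma_yxy = 0.105677, Gamma_yyy = 0.000000; k1 = (1.055298, 0.452293, 0.113870, -0.100881)
  k2: at (x, y) = (-0.458099, 1.248015), (dx/dtau, dy/dtau) = (1.063839, 0.444727); Gamma_xxx = 0.000000, Gamma_xxy = 0.000000, Gamma_xyy = -0.561288, Gamma_yxx = 0.000000, Gamma_yxy = 0.104801, Gamma_yyy = 0.000000; k2 = (1.063839, 0.444727, 0.111013, -0.099166)
  k3: at (x, y) = (-0.457458, 1.247448), (dx/dtau, dy/dtau) = (1.063624, 0.444856); Gamma_xxx = 0.000000, Gamma_xxy = 0.000000, Gamma_xyy = -0.561326, Gamma_yxx = 0.000000, Gamma_yxy = 0.104794, Gamma_yyy = 0.000000; k3 = (1.063624, 0.444856, 0.111084, -0.099168)
  k4: at (x, y) = (-0.377702, 1.280821), (dx/dtau, dy/dtau) = (1.071961, 0.437418); Gamma_xxx = 0.000000, Gamma_xxy = 0.000000, Gamma_xyy = -0.566018, Gamma_yxx = 0.000000, Gamma_yxy = 0.103925, Gamma_yyy = 0.000000; k4 = (1.071961, 0.437418, 0.108299, -0.097460)
  Y <- Y + (h/6)(k1 + 2k2 + 2k3 + k4): x = -0.3777, y = 1.2808, dx/dtau = 1.0720, dy/dtau = 0.4374

Answer: x = -0.3777, y = 1.2808, dx/dtau = 1.0720, dy/dtau = 0.4374


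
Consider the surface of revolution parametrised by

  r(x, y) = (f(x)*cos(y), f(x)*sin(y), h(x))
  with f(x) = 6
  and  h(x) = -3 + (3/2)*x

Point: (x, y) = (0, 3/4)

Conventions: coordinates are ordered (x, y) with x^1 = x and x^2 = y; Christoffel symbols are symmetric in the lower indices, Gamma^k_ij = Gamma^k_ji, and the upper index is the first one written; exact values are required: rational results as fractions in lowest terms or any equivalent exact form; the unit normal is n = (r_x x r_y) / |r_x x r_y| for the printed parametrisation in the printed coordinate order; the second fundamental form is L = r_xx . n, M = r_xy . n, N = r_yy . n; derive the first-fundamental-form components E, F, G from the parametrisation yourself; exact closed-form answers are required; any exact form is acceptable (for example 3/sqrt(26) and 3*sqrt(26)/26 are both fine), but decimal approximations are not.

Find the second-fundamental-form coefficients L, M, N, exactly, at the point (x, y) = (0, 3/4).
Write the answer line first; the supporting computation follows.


Answer: L = 0, M = 0, N = 6

f = 6, f' = 0, f'' = 0, h' = 3/2, h'' = 0
E = 9/4, F = 0, G = 36; answer radicand W^2 = 9/4
unnormalised second-form numerators: l = 0, m = 0, n = 9; L = l/sqrt(9/4), and similarly M = m/sqrt(W^2), N = n/sqrt(W^2)


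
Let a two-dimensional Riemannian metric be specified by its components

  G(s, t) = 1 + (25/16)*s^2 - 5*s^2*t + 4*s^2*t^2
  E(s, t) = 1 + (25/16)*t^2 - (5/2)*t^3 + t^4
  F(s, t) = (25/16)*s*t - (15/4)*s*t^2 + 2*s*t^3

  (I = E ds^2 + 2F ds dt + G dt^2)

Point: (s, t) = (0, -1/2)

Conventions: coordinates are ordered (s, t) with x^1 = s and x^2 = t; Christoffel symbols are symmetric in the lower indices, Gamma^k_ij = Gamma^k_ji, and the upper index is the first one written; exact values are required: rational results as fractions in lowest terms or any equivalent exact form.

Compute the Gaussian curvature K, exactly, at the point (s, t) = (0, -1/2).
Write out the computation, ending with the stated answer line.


E = 113/64, F = 0, G = 1, EG - F^2 = 113/64 at the point
E_s = 0, E_t = -63/16, F_s = -63/32, F_t = 0, G_s = 0, G_t = 0
E_tt = 109/8, F_st = 109/16, G_ss = 81/8
By Brioschi, K is (det M1 - det M2) divided by (EG - F^2) squared.
M1 = [[-E_tt/2 + F_st - G_ss/2, E_s/2, F_s - E_t/2], [F_t - G_s/2, E, F], [G_t/2, F, G]] = [[-81/16, 0, 0], [0, 113/64, 0], [0, 0, 1]]; det M1 = -9153/1024
M2 = [[0, E_t/2, G_s/2], [E_t/2, E, F], [G_s/2, F, G]] = [[0, -63/32, 0], [-63/32, 113/64, 0], [0, 0, 1]]; det M2 = -3969/1024
det M1 - det M2 = -81/16; K = -81/16 / (113/64)^2 = -20736/12769

Answer: K = -20736/12769


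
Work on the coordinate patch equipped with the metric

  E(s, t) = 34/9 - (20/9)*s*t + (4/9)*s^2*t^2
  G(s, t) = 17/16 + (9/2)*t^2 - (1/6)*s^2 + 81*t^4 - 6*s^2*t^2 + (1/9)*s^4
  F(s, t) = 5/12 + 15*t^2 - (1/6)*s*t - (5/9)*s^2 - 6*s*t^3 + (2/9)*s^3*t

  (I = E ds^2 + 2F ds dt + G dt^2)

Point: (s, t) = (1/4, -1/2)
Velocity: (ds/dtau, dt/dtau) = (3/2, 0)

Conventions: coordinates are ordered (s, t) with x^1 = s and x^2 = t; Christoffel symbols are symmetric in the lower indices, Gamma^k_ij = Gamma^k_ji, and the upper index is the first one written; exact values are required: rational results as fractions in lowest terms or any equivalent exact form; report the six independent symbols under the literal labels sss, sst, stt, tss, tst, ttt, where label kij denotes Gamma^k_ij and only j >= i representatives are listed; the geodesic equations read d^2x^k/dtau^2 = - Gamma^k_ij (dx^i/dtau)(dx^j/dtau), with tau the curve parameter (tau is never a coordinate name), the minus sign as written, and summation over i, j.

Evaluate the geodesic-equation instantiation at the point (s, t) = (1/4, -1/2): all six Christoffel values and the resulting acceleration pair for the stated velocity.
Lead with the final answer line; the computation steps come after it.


Answer: Gamma_sss = 1344/23521, Gamma_sst = -672/23521, Gamma_stt = -36288/23521, Gamma_tss = 1904/23521, Gamma_tst = -952/23521, Gamma_ttt = -51408/23521; accelerations (d^2s/dtau^2, d^2t/dtau^2) = (-3024/23521, -4284/23521)

E = 65/16, F = 833/192, G = 16465/2304 at the point
E_s = 7/6, E_t = -7/12, F_s = 77/144, F_t = -4655/288, G_s = -119/144, G_t = -357/8
EG - F^2 = 23521/2304;  g^inv = (2304/23521) * [[16465/2304, -833/192], [-833/192, 65/16]]
first-kind symbols [ij,l] = (1/2)(d_i g_jl + d_j g_il - d_l g_ij): [ss,s] = E_s/2 = 7/12, [ss,t] = F_s - E_t/2 = 119/144, [st,s] = E_t/2 = -7/24, [st,t] = G_s/2 = -119/288, [tt,s] = F_t - G_s/2 = -63/4, [tt,t] = G_t/2 = -357/16
Gamma^s_ij = (G*[ij,s] - F*[ij,t])/(EG - F^2), Gamma^t_ij = (E*[ij,t] - F*[ij,s])/(EG - F^2)
Gamma_sss = 1344/23521, Gamma_sst = -672/23521, Gamma_stt = -36288/23521, Gamma_tss = 1904/23521, Gamma_tst = -952/23521, Gamma_ttt = -51408/23521
d^2s/dtau^2 = -(Gamma_sss*(3/2)^2 + 2*Gamma_sst*(3/2)*(0) + Gamma_stt*(0)^2) = -3024/23521
d^2t/dtau^2 = -(Gamma_tss*(3/2)^2 + 2*Gamma_tst*(3/2)*(0) + Gamma_ttt*(0)^2) = -4284/23521


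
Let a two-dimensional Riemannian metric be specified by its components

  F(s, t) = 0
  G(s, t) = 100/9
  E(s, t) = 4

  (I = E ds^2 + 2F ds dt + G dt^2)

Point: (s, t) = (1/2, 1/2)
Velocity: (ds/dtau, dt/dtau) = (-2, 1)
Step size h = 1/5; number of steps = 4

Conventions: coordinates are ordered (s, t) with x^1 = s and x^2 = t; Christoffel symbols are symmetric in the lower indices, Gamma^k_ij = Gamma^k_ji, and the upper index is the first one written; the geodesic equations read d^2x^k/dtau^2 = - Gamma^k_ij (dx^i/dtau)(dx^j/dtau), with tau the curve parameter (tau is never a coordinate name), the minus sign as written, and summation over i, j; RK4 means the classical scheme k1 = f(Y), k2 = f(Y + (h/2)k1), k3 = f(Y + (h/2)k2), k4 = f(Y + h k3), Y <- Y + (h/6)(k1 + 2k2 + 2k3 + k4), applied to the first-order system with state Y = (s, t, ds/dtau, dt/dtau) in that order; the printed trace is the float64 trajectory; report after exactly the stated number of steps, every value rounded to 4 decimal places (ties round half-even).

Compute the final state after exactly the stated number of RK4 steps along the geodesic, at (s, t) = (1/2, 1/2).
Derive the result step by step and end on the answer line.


f(Y) = (ds/dtau, dt/dtau, -Gamma^s_ij Y'^i Y'^j, -Gamma^t_ij Y'^i Y'^j) with the Gammas evaluated at the stage position; h = 0.200000; intermediate values shown to 6 dp
step 0: s = 0.5000, t = 0.5000, ds/dtau = -2.0000, dt/dtau = 1.0000
step 1:
  k1: at (s, t) = (0.500000, 0.500000), (ds/dtau, dt/dtau) = (-2.000000, 1.000000); Gamma_sss = 0.000000, Gamma_sst = 0.000000, Gamma_stt = 0.000000, Gamma_tss = 0.000000, Gamma_tst = 0.000000, Gamma_ttt = 0.000000; k1 = (-2.000000, 1.000000, 0.000000, 0.000000)
  k2: at (s, t) = (0.300000, 0.600000), (ds/dtau, dt/dtau) = (-2.000000, 1.000000); Gamma_sss = 0.000000, Gamma_sst = 0.000000, Gamma_stt = 0.000000, Gamma_tss = 0.000000, Gamma_tst = 0.000000, Gamma_ttt = 0.000000; k2 = (-2.000000, 1.000000, 0.000000, 0.000000)
  k3: at (s, t) = (0.300000, 0.600000), (ds/dtau, dt/dtau) = (-2.000000, 1.000000); Gamma_sss = 0.000000, Gamma_sst = 0.000000, Gamma_stt = 0.000000, Gamma_tss = 0.000000, Gamma_tst = 0.000000, Gamma_ttt = 0.000000; k3 = (-2.000000, 1.000000, 0.000000, 0.000000)
  k4: at (s, t) = (0.100000, 0.700000), (ds/dtau, dt/dtau) = (-2.000000, 1.000000); Gamma_sss = 0.000000, Gamma_sst = 0.000000, Gamma_stt = 0.000000, Gamma_tss = 0.000000, Gamma_tst = 0.000000, Gamma_ttt = 0.000000; k4 = (-2.000000, 1.000000, 0.000000, 0.000000)
  Y <- Y + (h/6)(k1 + 2k2 + 2k3 + k4): s = 0.1000, t = 0.7000, ds/dtau = -2.0000, dt/dtau = 1.0000
step 2:
  k1: at (s, t) = (0.100000, 0.700000), (ds/dtau, dt/dtau) = (-2.000000, 1.000000); Gamma_sss = 0.000000, Gamma_sst = 0.000000, Gamma_stt = 0.000000, Gamma_tss = 0.000000, Gamma_tst = 0.000000, Gamma_ttt = 0.000000; k1 = (-2.000000, 1.000000, 0.000000, 0.000000)
  k2: at (s, t) = (-0.100000, 0.800000), (ds/dtau, dt/dtau) = (-2.000000, 1.000000); Gamma_sss = 0.000000, Gamma_sst = 0.000000, Gamma_stt = 0.000000, Gamma_tss = 0.000000, Gamma_tst = 0.000000, Gamma_ttt = 0.000000; k2 = (-2.000000, 1.000000, 0.000000, 0.000000)
  k3: at (s, t) = (-0.100000, 0.800000), (ds/dtau, dt/dtau) = (-2.000000, 1.000000); Gamma_sss = 0.000000, Gamma_sst = 0.000000, Gamma_stt = 0.000000, Gamma_tss = 0.000000, Gamma_tst = 0.000000, Gamma_ttt = 0.000000; k3 = (-2.000000, 1.000000, 0.000000, 0.000000)
  k4: at (s, t) = (-0.300000, 0.900000), (ds/dtau, dt/dtau) = (-2.000000, 1.000000); Gamma_sss = 0.000000, Gamma_sst = 0.000000, Gamma_stt = 0.000000, Gamma_tss = 0.000000, Gamma_tst = 0.000000, Gamma_ttt = 0.000000; k4 = (-2.000000, 1.000000, 0.000000, 0.000000)
  Y <- Y + (h/6)(k1 + 2k2 + 2k3 + k4): s = -0.3000, t = 0.9000, ds/dtau = -2.0000, dt/dtau = 1.0000
step 3:
  k1: at (s, t) = (-0.300000, 0.900000), (ds/dtau, dt/dtau) = (-2.000000, 1.000000); Gamma_sss = 0.000000, Gamma_sst = 0.000000, Gamma_stt = 0.000000, Gamma_tss = 0.000000, Gamma_tst = 0.000000, Gamma_ttt = 0.000000; k1 = (-2.000000, 1.000000, 0.000000, 0.000000)
  k2: at (s, t) = (-0.500000, 1.000000), (ds/dtau, dt/dtau) = (-2.000000, 1.000000); Gamma_sss = 0.000000, Gamma_sst = 0.000000, Gamma_stt = 0.000000, Gamma_tss = 0.000000, Gamma_tst = 0.000000, Gamma_ttt = 0.000000; k2 = (-2.000000, 1.000000, 0.000000, 0.000000)
  k3: at (s, t) = (-0.500000, 1.000000), (ds/dtau, dt/dtau) = (-2.000000, 1.000000); Gamma_sss = 0.000000, Gamma_sst = 0.000000, Gamma_stt = 0.000000, Gamma_tss = 0.000000, Gamma_tst = 0.000000, Gamma_ttt = 0.000000; k3 = (-2.000000, 1.000000, 0.000000, 0.000000)
  k4: at (s, t) = (-0.700000, 1.100000), (ds/dtau, dt/dtau) = (-2.000000, 1.000000); Gamma_sss = 0.000000, Gamma_sst = 0.000000, Gamma_stt = 0.000000, Gamma_tss = 0.000000, Gamma_tst = 0.000000, Gamma_ttt = 0.000000; k4 = (-2.000000, 1.000000, 0.000000, 0.000000)
  Y <- Y + (h/6)(k1 + 2k2 + 2k3 + k4): s = -0.7000, t = 1.1000, ds/dtau = -2.0000, dt/dtau = 1.0000
step 4:
  k1: at (s, t) = (-0.700000, 1.100000), (ds/dtau, dt/dtau) = (-2.000000, 1.000000); Gamma_sss = 0.000000, Gamma_sst = 0.000000, Gamma_stt = 0.000000, Gamma_tss = 0.000000, Gamma_tst = 0.000000, Gamma_ttt = 0.000000; k1 = (-2.000000, 1.000000, 0.000000, 0.000000)
  k2: at (s, t) = (-0.900000, 1.200000), (ds/dtau, dt/dtau) = (-2.000000, 1.000000); Gamma_sss = 0.000000, Gamma_sst = 0.000000, Gamma_stt = 0.000000, Gamma_tss = 0.000000, Gamma_tst = 0.000000, Gamma_ttt = 0.000000; k2 = (-2.000000, 1.000000, 0.000000, 0.000000)
  k3: at (s, t) = (-0.900000, 1.200000), (ds/dtau, dt/dtau) = (-2.000000, 1.000000); Gamma_sss = 0.000000, Gamma_sst = 0.000000, Gamma_stt = 0.000000, Gamma_tss = 0.000000, Gamma_tst = 0.000000, Gamma_ttt = 0.000000; k3 = (-2.000000, 1.000000, 0.000000, 0.000000)
  k4: at (s, t) = (-1.100000, 1.300000), (ds/dtau, dt/dtau) = (-2.000000, 1.000000); Gamma_sss = 0.000000, Gamma_sst = 0.000000, Gamma_stt = 0.000000, Gamma_tss = 0.000000, Gamma_tst = 0.000000, Gamma_ttt = 0.000000; k4 = (-2.000000, 1.000000, 0.000000, 0.000000)
  Y <- Y + (h/6)(k1 + 2k2 + 2k3 + k4): s = -1.1000, t = 1.3000, ds/dtau = -2.0000, dt/dtau = 1.0000

Answer: s = -1.1000, t = 1.3000, ds/dtau = -2.0000, dt/dtau = 1.0000


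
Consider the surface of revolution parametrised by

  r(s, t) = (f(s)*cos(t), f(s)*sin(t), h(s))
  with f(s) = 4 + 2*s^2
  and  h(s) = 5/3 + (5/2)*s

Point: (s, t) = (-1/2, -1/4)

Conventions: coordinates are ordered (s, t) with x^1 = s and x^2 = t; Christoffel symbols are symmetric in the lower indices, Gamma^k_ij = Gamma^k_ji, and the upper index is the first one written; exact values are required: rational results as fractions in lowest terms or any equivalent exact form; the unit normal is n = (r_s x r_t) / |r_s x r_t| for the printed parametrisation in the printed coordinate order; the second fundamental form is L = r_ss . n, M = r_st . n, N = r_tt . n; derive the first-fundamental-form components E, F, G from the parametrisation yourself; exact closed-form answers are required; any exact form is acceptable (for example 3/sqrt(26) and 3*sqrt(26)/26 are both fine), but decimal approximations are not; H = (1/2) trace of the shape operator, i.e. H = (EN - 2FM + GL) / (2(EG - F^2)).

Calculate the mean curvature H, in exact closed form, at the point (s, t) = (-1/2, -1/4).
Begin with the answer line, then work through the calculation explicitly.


Answer: H = -155*sqrt(41)/15129

f = 9/2, f' = -2, f'' = 4, h' = 5/2, h'' = 0
E = 41/4, F = 0, G = 81/4; answer radicand W^2 = 41/4
unnormalised second-form numerators: l = -10, m = 0, n = 45/4; L = l/sqrt(41/4), and similarly M = m/sqrt(W^2), N = n/sqrt(W^2)
H = (E*n - 2*F*m + G*l) / (2*(EG - F^2)*sqrt(W^2)); E*n - 2*F*m + G*l = -1395/16, EG - F^2 = 3321/16, so H = (-155/738)/sqrt(41/4)


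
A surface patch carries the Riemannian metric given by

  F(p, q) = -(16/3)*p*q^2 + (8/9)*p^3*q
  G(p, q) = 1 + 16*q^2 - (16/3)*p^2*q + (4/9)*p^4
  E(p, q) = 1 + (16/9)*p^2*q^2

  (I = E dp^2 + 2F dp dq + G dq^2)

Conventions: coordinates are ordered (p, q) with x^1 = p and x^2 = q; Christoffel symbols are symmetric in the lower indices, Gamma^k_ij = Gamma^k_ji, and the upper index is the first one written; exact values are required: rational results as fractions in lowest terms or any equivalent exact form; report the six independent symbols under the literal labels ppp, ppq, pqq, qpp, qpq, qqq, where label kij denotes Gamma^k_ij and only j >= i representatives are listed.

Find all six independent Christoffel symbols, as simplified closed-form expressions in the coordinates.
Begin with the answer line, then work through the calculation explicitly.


Answer: Gamma_ppp = 16*p*q^2/(4*p^4 + 16*p^2*q^2 - 48*p^2*q + 144*q^2 + 9), Gamma_ppq = 16*p^2*q/(4*p^4 + 16*p^2*q^2 - 48*p^2*q + 144*q^2 + 9), Gamma_pqq = -48*p*q/(4*p^4 + 16*p^2*q^2 - 48*p^2*q + 144*q^2 + 9), Gamma_qpp = (8*p^2*q - 48*q^2)/(4*p^4 + 16*p^2*q^2 - 48*p^2*q + 144*q^2 + 9), Gamma_qpq = (8*p^3 - 48*p*q)/(4*p^4 + 16*p^2*q^2 - 48*p^2*q + 144*q^2 + 9), Gamma_qqq = (-24*p^2 + 144*q)/(4*p^4 + 16*p^2*q^2 - 48*p^2*q + 144*q^2 + 9)

E = 1 + (16/9)*p^2*q^2; F = -(16/3)*p*q^2 + (8/9)*p^3*q; G = 1 + 16*q^2 - (16/3)*p^2*q + (4/9)*p^4
Gamma^k_ij = (1/2) g^{kl} (d_i g_jl + d_j g_il - d_l g_ij), with g^inv = (1/(EG-F^2)) [[G, -F], [-F, E]]
first partials: E_p = (32/9)*p*q^2, E_q = (32/9)*p^2*q, F_p = -(16/3)*q^2 + (8/3)*p^2*q, F_q = -(32/3)*p*q + (8/9)*p^3, G_p = -(32/3)*p*q + (16/9)*p^3, G_q = 32*q - (16/3)*p^2
D = EG - F^2 = 1 + 16*q^2 - (16/3)*p^2*q + (16/9)*p^2*q^2 + (4/9)*p^4
expanded: Gamma^p_pp = (G E_p - 2F F_p + F E_q)/(2D), Gamma^p_pq = (G E_q - F G_p)/(2D), Gamma^p_qq = (2G F_q - G G_p - F G_q)/(2D), Gamma^q_pp = (2E F_p - E E_q - F E_p)/(2D), Gamma^q_pq = (E G_p - F E_q)/(2D), Gamma^q_qq = (E G_q - 2F F_q + F G_p)/(2D); substitute and cancel common factors


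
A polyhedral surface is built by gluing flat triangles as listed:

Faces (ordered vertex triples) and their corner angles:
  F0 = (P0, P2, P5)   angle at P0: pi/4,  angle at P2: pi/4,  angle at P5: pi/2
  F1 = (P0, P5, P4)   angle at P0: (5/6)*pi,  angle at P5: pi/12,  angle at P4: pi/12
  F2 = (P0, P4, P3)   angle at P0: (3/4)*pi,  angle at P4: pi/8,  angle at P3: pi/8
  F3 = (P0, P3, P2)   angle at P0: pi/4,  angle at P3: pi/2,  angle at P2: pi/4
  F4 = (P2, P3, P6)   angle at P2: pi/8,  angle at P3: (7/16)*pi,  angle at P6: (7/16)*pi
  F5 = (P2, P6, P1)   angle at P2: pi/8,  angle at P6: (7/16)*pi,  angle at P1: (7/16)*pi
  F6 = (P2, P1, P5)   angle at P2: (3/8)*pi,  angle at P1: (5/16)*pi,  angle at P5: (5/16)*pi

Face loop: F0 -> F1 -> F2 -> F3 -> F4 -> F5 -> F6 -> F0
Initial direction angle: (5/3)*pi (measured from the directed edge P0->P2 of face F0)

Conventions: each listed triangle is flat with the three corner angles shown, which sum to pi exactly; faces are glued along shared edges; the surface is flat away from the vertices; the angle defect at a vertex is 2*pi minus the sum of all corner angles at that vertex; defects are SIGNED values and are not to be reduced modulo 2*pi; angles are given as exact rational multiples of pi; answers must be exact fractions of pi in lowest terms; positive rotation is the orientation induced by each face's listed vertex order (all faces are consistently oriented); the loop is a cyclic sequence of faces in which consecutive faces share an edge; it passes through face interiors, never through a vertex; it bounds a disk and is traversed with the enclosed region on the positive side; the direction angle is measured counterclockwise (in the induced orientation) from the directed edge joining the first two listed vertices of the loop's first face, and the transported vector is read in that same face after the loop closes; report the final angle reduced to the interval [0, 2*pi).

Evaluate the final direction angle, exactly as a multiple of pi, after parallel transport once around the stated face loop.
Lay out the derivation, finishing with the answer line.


enclosed vertex P0: corner angles sum to (25/12)*pi, defect = 2*pi - (25/12)*pi = -pi/12
enclosed vertex P2: corner angles sum to (9/8)*pi, defect = 2*pi - (9/8)*pi = (7/8)*pi
by Gauss-Bonnet the loop rotates the vector by the enclosed defect sum (positive orientation, mod 2*pi)
final angle = (5/3)*pi + (19/24)*pi = (11/24)*pi (mod 2*pi)

Answer: final direction angle = (11/24)*pi


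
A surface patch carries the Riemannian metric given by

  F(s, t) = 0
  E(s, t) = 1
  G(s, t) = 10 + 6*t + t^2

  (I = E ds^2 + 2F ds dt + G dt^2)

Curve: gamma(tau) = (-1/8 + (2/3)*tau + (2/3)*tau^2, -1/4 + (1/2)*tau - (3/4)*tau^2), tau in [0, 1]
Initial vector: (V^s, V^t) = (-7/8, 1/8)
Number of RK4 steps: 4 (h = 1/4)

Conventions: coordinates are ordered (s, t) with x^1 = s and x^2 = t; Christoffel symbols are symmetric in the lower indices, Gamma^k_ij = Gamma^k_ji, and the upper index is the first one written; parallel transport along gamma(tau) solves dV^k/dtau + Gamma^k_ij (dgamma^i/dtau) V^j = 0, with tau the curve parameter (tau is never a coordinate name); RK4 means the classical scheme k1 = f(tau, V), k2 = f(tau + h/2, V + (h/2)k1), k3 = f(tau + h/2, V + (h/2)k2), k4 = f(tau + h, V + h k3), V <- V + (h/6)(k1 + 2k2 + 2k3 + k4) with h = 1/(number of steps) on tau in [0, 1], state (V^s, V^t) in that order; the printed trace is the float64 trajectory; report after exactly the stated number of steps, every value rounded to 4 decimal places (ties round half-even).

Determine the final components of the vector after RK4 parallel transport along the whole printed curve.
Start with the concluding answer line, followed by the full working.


Answer: V^s = -0.8750, V^t = 0.1358

gamma'(tau) = (2/3 + (4/3)*tau, 1/2 - (3/2)*tau); f(tau, V)^k = -Gamma^k_ij(gamma(tau)) gamma'^i(tau) V^j; h = 1/4; intermediate values shown to 6 dp
curve data and Christoffel symbols at the stage parameters:
  tau = 0.000000: gamma = (-0.125000, -0.250000), gamma' = (0.666667, 0.500000); Gamma_sss = 0.000000, Gamma_sst = 0.000000, Gamma_stt = 0.000000, Gamma_tss = 0.000000, Gamma_tst = 0.000000, Gamma_ttt = 0.321168
  tau = 0.125000: gamma = (-0.031250, -0.199219), gamma' = (0.833333, 0.312500); Gamma_sss = 0.000000, Gamma_sst = 0.000000, Gamma_stt = 0.000000, Gamma_tss = 0.000000, Gamma_tst = 0.000000, Gamma_ttt = 0.316674
  tau = 0.250000: gamma = (0.083333, -0.171875), gamma' = (1.000000, 0.125000); Gamma_sss = 0.000000, Gamma_sst = 0.000000, Gamma_stt = 0.000000, Gamma_tss = 0.000000, Gamma_tst = 0.000000, Gamma_ttt = 0.314296
  tau = 0.375000: gamma = (0.218750, -0.167969), gamma' = (1.166667, -0.062500); Gamma_sss = 0.000000, Gamma_sst = 0.000000, Gamma_stt = 0.000000, Gamma_tss = 0.000000, Gamma_tst = 0.000000, Gamma_ttt = 0.313958
  tau = 0.500000: gamma = (0.375000, -0.187500), gamma' = (1.333333, -0.250000); Gamma_sss = 0.000000, Gamma_sst = 0.000000, Gamma_stt = 0.000000, Gamma_tss = 0.000000, Gamma_tst = 0.000000, Gamma_ttt = 0.315651
  tau = 0.625000: gamma = (0.552083, -0.230469), gamma' = (1.500000, -0.437500); Gamma_sss = 0.000000, Gamma_sst = 0.000000, Gamma_stt = 0.000000, Gamma_tss = 0.000000, Gamma_tst = 0.000000, Gamma_ttt = 0.319427
  tau = 0.750000: gamma = (0.750000, -0.296875), gamma' = (1.666667, -0.625000); Gamma_sss = 0.000000, Gamma_sst = 0.000000, Gamma_stt = 0.000000, Gamma_tss = 0.000000, Gamma_tst = 0.000000, Gamma_ttt = 0.325408
  tau = 0.875000: gamma = (0.968750, -0.386719), gamma' = (1.833333, -0.812500); Gamma_sss = 0.000000, Gamma_sst = 0.000000, Gamma_stt = 0.000000, Gamma_tss = 0.000000, Gamma_tst = 0.000000, Gamma_ttt = 0.333785
  tau = 1.000000: gamma = (1.208333, -0.500000), gamma' = (2.000000, -1.000000); Gamma_sss = 0.000000, Gamma_sst = 0.000000, Gamma_stt = 0.000000, Gamma_tss = 0.000000, Gamma_tst = 0.000000, Gamma_ttt = 0.344828
step 0: V^s = -0.8750, V^t = 0.1250
step 1: k1 = (0.000000, -0.020073), k2 = (0.000000, -0.012122), k3 = (0.000000, -0.012220), k4 = (0.000000, -0.004791); V <- V + (h/6)(k1 + 2k2 + 2k3 + k4): V^s = -0.8750, V^t = 0.1219
step 2: k1 = (0.000000, -0.004790), k2 = (0.000000, 0.002381), k3 = (0.000000, 0.002399), k4 = (0.000000, 0.009670); V <- V + (h/6)(k1 + 2k2 + 2k3 + k4): V^s = -0.8750, V^t = 0.1225
step 3: k1 = (0.000000, 0.009670), k2 = (0.000000, 0.017293), k3 = (0.000000, 0.017427), k4 = (0.000000, 0.025808); V <- V + (h/6)(k1 + 2k2 + 2k3 + k4): V^s = -0.8750, V^t = 0.1269
step 4: k1 = (0.000000, 0.025811), k2 = (0.000000, 0.035293), k3 = (0.000000, 0.035614), k4 = (0.000000, 0.046832); V <- V + (h/6)(k1 + 2k2 + 2k3 + k4): V^s = -0.8750, V^t = 0.1358


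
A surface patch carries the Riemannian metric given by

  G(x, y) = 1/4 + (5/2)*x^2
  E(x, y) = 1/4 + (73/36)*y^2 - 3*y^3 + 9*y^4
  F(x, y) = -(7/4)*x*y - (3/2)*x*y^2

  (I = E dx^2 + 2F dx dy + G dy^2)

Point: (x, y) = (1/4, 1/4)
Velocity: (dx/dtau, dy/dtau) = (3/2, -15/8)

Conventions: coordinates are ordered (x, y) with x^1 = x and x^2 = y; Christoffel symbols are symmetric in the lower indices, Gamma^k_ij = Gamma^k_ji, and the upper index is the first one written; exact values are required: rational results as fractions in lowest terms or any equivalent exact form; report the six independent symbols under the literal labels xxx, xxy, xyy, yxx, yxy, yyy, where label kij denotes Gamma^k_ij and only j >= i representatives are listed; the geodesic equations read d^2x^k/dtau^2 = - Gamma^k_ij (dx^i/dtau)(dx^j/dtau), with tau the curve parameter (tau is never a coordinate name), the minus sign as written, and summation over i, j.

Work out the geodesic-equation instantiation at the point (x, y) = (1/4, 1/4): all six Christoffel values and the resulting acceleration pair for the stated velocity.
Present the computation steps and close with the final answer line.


E = 841/2304, F = -17/128, G = 13/32 at the point
E_x = 0, E_y = 73/72, F_x = -17/32, F_y = -5/8, G_x = 5/4, G_y = 0
EG - F^2 = 19265/147456;  g^inv = (147456/19265) * [[13/32, 17/128], [17/128, 841/2304]]
first-kind symbols [ij,l] = (1/2)(d_i g_jl + d_j g_il - d_l g_ij): [xx,x] = E_x/2 = 0, [xx,y] = F_x - E_y/2 = -299/288, [xy,x] = E_y/2 = 73/144, [xy,y] = G_x/2 = 5/8, [yy,x] = F_y - G_x/2 = -5/4, [yy,y] = G_y/2 = 0
Gamma^x_ij = (G*[ij,x] - F*[ij,y])/(EG - F^2), Gamma^y_ij = (E*[ij,y] - F*[ij,x])/(EG - F^2)
Gamma_xxx = -20332/19265, Gamma_xxy = 42608/19265, Gamma_xyy = -14976/3853, Gamma_yxx = -502918/173385, Gamma_yxy = 43568/19265, Gamma_yyy = -4896/3853
d^2x/dtau^2 = -(Gamma_xxx*(3/2)^2 + 2*Gamma_xxy*(3/2)*(-15/8) + Gamma_xyy*(-15/8)^2) = 548667/19265
d^2y/dtau^2 = -(Gamma_yxx*(3/2)^2 + 2*Gamma_yxy*(3/2)*(-15/8) + Gamma_yyy*(-15/8)^2) = 456862/19265

Answer: Gamma_xxx = -20332/19265, Gamma_xxy = 42608/19265, Gamma_xyy = -14976/3853, Gamma_yxx = -502918/173385, Gamma_yxy = 43568/19265, Gamma_yyy = -4896/3853; accelerations (d^2x/dtau^2, d^2y/dtau^2) = (548667/19265, 456862/19265)


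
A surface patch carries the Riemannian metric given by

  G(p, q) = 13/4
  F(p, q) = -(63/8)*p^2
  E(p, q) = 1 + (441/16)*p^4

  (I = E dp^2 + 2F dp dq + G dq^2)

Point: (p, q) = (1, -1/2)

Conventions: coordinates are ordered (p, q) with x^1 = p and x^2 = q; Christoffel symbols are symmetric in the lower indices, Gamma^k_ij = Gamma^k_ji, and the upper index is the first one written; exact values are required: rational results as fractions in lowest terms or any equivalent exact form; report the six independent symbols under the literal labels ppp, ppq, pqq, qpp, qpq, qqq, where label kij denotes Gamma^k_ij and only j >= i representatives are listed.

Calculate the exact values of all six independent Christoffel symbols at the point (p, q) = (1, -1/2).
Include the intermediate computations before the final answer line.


E = 457/16, F = -63/8, G = 13/4 at the point
E_p = 441/4, E_q = 0, F_p = -63/4, F_q = 0, G_p = 0, G_q = 0
EG - F^2 = 493/16;  g^inv = (16/493) * [[13/4, 63/8], [63/8, 457/16]]
first-kind symbols [ij,l] = (1/2)(d_i g_jl + d_j g_il - d_l g_ij): [pp,p] = E_p/2 = 441/8, [pp,q] = F_p - E_q/2 = -63/4, [pq,p] = E_q/2 = 0, [pq,q] = G_p/2 = 0, [qq,p] = F_q - G_p/2 = 0, [qq,q] = G_q/2 = 0
Gamma^p_ij = (G*[ij,p] - F*[ij,q])/(EG - F^2), Gamma^q_ij = (E*[ij,q] - F*[ij,p])/(EG - F^2)

Answer: Gamma_ppp = 882/493, Gamma_ppq = 0, Gamma_pqq = 0, Gamma_qpp = -252/493, Gamma_qpq = 0, Gamma_qqq = 0


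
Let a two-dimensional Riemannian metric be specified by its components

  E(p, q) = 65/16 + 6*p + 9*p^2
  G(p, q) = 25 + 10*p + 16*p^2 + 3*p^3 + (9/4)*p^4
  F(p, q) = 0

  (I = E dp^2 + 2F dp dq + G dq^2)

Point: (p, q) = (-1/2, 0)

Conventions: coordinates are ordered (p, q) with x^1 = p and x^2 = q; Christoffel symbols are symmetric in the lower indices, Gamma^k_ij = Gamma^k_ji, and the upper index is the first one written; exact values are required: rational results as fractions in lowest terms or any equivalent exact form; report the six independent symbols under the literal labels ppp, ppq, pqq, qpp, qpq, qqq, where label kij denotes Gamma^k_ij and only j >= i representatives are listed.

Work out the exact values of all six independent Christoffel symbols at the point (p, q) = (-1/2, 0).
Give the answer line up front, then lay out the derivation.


Answer: Gamma_ppp = -24/53, Gamma_ppq = 0, Gamma_pqq = 39/53, Gamma_qpp = 0, Gamma_qpq = -4/39, Gamma_qqq = 0

E = 53/16, F = 0, G = 1521/64 at the point
E_p = -3, E_q = 0, F_p = 0, F_q = 0, G_p = -39/8, G_q = 0
EG - F^2 = 80613/1024;  g^inv = (1024/80613) * [[1521/64, 0], [0, 53/16]]
first-kind symbols [ij,l] = (1/2)(d_i g_jl + d_j g_il - d_l g_ij): [pp,p] = E_p/2 = -3/2, [pp,q] = F_p - E_q/2 = 0, [pq,p] = E_q/2 = 0, [pq,q] = G_p/2 = -39/16, [qq,p] = F_q - G_p/2 = 39/16, [qq,q] = G_q/2 = 0
Gamma^p_ij = (G*[ij,p] - F*[ij,q])/(EG - F^2), Gamma^q_ij = (E*[ij,q] - F*[ij,p])/(EG - F^2)


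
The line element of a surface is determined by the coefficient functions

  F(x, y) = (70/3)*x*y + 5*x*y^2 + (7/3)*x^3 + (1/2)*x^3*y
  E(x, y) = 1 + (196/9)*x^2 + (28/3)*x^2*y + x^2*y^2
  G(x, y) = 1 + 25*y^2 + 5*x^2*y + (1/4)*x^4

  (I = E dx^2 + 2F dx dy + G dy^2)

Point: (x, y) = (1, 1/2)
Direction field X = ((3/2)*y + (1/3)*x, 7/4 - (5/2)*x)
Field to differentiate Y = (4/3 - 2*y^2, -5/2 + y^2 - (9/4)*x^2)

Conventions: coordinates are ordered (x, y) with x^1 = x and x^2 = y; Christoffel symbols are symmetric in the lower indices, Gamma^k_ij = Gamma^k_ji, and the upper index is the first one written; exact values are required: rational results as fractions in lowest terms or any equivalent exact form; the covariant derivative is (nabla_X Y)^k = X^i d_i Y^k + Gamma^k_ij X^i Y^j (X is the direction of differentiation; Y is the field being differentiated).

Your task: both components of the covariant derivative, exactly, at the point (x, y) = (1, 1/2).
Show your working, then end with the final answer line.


E = 997/36, F = 31/2, G = 10 at the point
E_x = 961/18, E_y = 31/3, F_x = 62/3, F_y = 173/6, G_x = 6, G_y = 30
EG - F^2 = 1321/36;  g^inv = (36/1321) * [[10, -31/2], [-31/2, 997/36]]
first-kind symbols [ij,l] = (1/2)(d_i g_jl + d_j g_il - d_l g_ij): [xx,x] = E_x/2 = 961/36, [xx,y] = F_x - E_y/2 = 31/2, [xy,x] = E_y/2 = 31/6, [xy,y] = G_x/2 = 3, [yy,x] = F_y - G_x/2 = 155/6, [yy,y] = G_y/2 = 15
Gamma^x_ij = (G*[ij,x] - F*[ij,y])/(EG - F^2), Gamma^y_ij = (E*[ij,y] - F*[ij,x])/(EG - F^2)
Gamma_xxx = 961/1321, Gamma_xxy = 186/1321, Gamma_xyy = 930/1321, Gamma_yxx = 558/1321, Gamma_yxy = 108/1321, Gamma_yyy = 540/1321
X = (13/12, -3/4), Y = (5/6, -9/2) at the point

Answer: (nabla_X Y)^x = 357467/95112, (nabla_X Y)^y = -45587/10568


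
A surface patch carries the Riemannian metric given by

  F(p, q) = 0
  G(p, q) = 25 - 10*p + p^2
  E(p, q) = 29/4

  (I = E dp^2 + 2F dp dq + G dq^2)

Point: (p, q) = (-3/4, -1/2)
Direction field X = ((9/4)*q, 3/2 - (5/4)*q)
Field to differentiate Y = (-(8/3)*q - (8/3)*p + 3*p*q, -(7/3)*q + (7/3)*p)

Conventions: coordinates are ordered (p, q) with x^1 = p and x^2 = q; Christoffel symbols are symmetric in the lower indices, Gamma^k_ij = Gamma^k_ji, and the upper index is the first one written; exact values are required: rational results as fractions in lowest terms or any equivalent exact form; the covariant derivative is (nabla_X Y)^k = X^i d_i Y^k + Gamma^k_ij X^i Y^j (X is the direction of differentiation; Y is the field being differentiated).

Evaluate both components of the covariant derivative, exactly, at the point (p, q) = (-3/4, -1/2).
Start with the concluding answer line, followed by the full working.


Answer: (nabla_X Y)^p = -3129/464, (nabla_X Y)^q = -3439/368

E = 29/4, F = 0, G = 529/16 at the point
E_p = 0, E_q = 0, F_p = 0, F_q = 0, G_p = -23/2, G_q = 0
EG - F^2 = 15341/64;  g^inv = (64/15341) * [[529/16, 0], [0, 29/4]]
first-kind symbols [ij,l] = (1/2)(d_i g_jl + d_j g_il - d_l g_ij): [pp,p] = E_p/2 = 0, [pp,q] = F_p - E_q/2 = 0, [pq,p] = E_q/2 = 0, [pq,q] = G_p/2 = -23/4, [qq,p] = F_q - G_p/2 = 23/4, [qq,q] = G_q/2 = 0
Gamma^p_ij = (G*[ij,p] - F*[ij,q])/(EG - F^2), Gamma^q_ij = (E*[ij,q] - F*[ij,p])/(EG - F^2)
Gamma_ppp = 0, Gamma_ppq = 0, Gamma_pqq = 23/29, Gamma_qpp = 0, Gamma_qpq = -4/23, Gamma_qqq = 0
X = (-9/8, 17/8), Y = (107/24, -7/12) at the point
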